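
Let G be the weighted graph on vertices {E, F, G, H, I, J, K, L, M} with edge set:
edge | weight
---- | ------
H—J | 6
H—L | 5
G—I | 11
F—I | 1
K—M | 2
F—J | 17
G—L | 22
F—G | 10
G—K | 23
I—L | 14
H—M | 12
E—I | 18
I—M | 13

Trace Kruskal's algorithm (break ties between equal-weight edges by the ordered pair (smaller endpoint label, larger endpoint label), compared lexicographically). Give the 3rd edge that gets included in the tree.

Kruskal's algorithm — process edges by increasing weight (ties by edge label):
F—I (1): add — endpoints in different components.
K—M (2): add — endpoints in different components.
H—L (5): add — endpoints in different components.
H—J (6): add — endpoints in different components.
F—G (10): add — endpoints in different components.
G—I (11): skip — G and I already connected.
H—M (12): add — endpoints in different components.
I—M (13): add — endpoints in different components.
I—L (14): skip — I and L already connected.
F—J (17): skip — F and J already connected.
E—I (18): add — endpoints in different components.
The 3rd edge added is H—L.

H-L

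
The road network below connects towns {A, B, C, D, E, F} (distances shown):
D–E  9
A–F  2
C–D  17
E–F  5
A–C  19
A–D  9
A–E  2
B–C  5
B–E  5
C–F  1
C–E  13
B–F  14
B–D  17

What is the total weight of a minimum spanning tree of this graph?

Prim, starting at B.
Step 1: cheapest edge leaving the tree is B–C (5); add C.
Step 2: cheapest edge leaving the tree is C–F (1); add F.
Step 3: cheapest edge leaving the tree is A–F (2); add A.
Step 4: cheapest edge leaving the tree is A–E (2); add E.
Step 5: cheapest edge leaving the tree is A–D (9); add D.
MST edges: B–C, C–F, A–F, A–E, A–D; total weight 5+1+2+2+9 = 19.

19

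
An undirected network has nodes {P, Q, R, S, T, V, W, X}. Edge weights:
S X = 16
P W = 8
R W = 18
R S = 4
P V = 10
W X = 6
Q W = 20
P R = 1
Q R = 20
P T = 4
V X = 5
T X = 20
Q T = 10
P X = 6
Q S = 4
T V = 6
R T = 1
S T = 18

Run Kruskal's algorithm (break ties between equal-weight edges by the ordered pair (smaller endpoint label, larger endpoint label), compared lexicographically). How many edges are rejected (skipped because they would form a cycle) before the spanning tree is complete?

Kruskal's algorithm — process edges by increasing weight (ties by edge label):
P R (1): add — endpoints in different components.
R T (1): add — endpoints in different components.
P T (4): skip — T and P already connected.
Q S (4): add — endpoints in different components.
R S (4): add — endpoints in different components.
V X (5): add — endpoints in different components.
P X (6): add — endpoints in different components.
T V (6): skip — V and T already connected.
W X (6): add — endpoints in different components.
Edges rejected before the tree was complete: 2.

2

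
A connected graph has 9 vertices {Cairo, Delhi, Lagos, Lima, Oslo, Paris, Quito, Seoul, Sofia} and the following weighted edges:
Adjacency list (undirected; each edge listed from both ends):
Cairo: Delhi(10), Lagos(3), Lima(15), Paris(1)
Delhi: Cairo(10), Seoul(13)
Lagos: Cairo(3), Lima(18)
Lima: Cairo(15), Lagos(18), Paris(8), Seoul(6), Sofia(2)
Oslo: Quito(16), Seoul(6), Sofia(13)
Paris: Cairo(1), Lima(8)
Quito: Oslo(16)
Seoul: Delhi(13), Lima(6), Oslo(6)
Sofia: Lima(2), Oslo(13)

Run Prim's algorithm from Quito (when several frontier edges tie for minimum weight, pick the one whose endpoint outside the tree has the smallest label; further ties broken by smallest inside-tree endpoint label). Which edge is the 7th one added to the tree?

Prim, starting at Quito.
Step 1: cheapest edge leaving the tree is Oslo Quito (16); add Oslo.
Step 2: cheapest edge leaving the tree is Oslo Seoul (6); add Seoul.
Step 3: cheapest edge leaving the tree is Lima Seoul (6); add Lima.
Step 4: cheapest edge leaving the tree is Lima Sofia (2); add Sofia.
Step 5: cheapest edge leaving the tree is Lima Paris (8); add Paris.
Step 6: cheapest edge leaving the tree is Cairo Paris (1); add Cairo.
Step 7: cheapest edge leaving the tree is Cairo Lagos (3); add Lagos.
Step 8: cheapest edge leaving the tree is Cairo Delhi (10); add Delhi.
The 7th edge added is Cairo Lagos.

Cairo-Lagos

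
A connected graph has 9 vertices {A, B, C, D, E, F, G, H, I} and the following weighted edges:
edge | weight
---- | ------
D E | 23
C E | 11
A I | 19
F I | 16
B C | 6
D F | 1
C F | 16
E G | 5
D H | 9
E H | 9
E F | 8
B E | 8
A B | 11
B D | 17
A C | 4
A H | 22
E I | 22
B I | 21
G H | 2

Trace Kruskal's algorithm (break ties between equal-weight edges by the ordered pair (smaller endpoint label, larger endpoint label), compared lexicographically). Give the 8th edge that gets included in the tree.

F-I

Sort edges by weight, then run Kruskal:
D F (1): add — endpoints in different components.
G H (2): add — endpoints in different components.
A C (4): add — endpoints in different components.
E G (5): add — endpoints in different components.
B C (6): add — endpoints in different components.
B E (8): add — endpoints in different components.
E F (8): add — endpoints in different components.
D H (9): skip — D and H already connected.
E H (9): skip — E and H already connected.
A B (11): skip — A and B already connected.
C E (11): skip — C and E already connected.
C F (16): skip — C and F already connected.
F I (16): add — endpoints in different components.
The 8th edge added is F I.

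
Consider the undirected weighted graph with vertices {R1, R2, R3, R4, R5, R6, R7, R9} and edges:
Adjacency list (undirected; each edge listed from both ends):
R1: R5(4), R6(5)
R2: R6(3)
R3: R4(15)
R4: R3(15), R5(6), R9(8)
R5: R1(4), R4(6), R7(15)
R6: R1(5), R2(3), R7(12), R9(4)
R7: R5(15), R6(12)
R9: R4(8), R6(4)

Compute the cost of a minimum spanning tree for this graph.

49

Kruskal's algorithm — process edges by increasing weight (ties by edge label):
R2–R6 (3): add — endpoints in different components.
R1–R5 (4): add — endpoints in different components.
R6–R9 (4): add — endpoints in different components.
R1–R6 (5): add — endpoints in different components.
R4–R5 (6): add — endpoints in different components.
R4–R9 (8): skip — R9 and R4 already connected.
R6–R7 (12): add — endpoints in different components.
R3–R4 (15): add — endpoints in different components.
MST edges: R2–R6, R1–R5, R6–R9, R1–R6, R4–R5, R6–R7, R3–R4; total weight 3+4+4+5+6+12+15 = 49.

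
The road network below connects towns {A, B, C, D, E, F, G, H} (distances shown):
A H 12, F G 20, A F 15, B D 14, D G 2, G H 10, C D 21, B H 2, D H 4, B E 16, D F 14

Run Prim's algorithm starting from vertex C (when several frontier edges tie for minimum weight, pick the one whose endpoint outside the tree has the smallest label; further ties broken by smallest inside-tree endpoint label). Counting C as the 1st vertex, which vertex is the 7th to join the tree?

F

Grow the tree from C using Prim:
Step 1: cheapest edge leaving the tree is C D (21); add D.
Step 2: cheapest edge leaving the tree is D G (2); add G.
Step 3: cheapest edge leaving the tree is D H (4); add H.
Step 4: cheapest edge leaving the tree is B H (2); add B.
Step 5: cheapest edge leaving the tree is A H (12); add A.
Step 6: cheapest edge leaving the tree is D F (14); add F.
Step 7: cheapest edge leaving the tree is B E (16); add E.
Vertex order: C, D, G, H, B, A, F, E. The 7th vertex is F.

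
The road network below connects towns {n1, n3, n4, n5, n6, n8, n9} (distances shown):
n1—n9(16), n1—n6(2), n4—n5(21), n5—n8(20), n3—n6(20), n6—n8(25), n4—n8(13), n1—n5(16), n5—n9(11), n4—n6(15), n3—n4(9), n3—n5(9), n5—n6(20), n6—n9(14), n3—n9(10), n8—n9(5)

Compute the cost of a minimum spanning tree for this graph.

Kruskal: consider edges lightest-first.
n1—n6 (2): add — endpoints in different components.
n8—n9 (5): add — endpoints in different components.
n3—n4 (9): add — endpoints in different components.
n3—n5 (9): add — endpoints in different components.
n3—n9 (10): add — endpoints in different components.
n5—n9 (11): skip — n9 and n5 already connected.
n4—n8 (13): skip — n4 and n8 already connected.
n6—n9 (14): add — endpoints in different components.
MST edges: n1—n6, n8—n9, n3—n4, n3—n5, n3—n9, n6—n9; total weight 2+5+9+9+10+14 = 49.

49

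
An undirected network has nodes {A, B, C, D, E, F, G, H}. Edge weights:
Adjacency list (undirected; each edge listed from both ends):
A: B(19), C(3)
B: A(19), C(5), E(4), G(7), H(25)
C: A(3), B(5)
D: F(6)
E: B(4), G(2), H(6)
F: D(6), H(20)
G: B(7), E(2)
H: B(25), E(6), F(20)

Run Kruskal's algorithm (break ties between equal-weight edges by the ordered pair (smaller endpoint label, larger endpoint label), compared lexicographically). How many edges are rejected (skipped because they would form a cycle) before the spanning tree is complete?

2

Kruskal: consider edges lightest-first.
E—G (2): add — endpoints in different components.
A—C (3): add — endpoints in different components.
B—E (4): add — endpoints in different components.
B—C (5): add — endpoints in different components.
D—F (6): add — endpoints in different components.
E—H (6): add — endpoints in different components.
B—G (7): skip — B and G already connected.
A—B (19): skip — A and B already connected.
F—H (20): add — endpoints in different components.
Edges rejected before the tree was complete: 2.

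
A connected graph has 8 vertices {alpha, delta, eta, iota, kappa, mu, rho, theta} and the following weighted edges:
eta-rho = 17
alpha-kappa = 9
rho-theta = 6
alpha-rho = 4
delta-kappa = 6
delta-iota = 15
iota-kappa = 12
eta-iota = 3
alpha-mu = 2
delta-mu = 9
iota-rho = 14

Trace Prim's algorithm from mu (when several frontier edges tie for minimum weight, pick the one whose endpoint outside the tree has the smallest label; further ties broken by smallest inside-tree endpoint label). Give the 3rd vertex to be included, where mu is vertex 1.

Prim, starting at mu.
Step 1: frontier [alpha-mu 2, delta-mu 9] → take alpha-mu (2); add alpha.
Step 2: frontier [alpha-rho 4, alpha-kappa 9, delta-mu 9] → take alpha-rho (4); add rho.
Step 3: frontier [alpha-kappa 9, delta-mu 9, rho-theta 6, iota-rho 14, eta-rho 17] → take rho-theta (6); add theta.
Step 4: frontier [alpha-kappa 9, delta-mu 9, iota-rho 14, eta-rho 17] → take delta-mu (9); add delta.
Step 5: frontier [alpha-kappa 9, delta-kappa 6, delta-iota 15, iota-rho 14, eta-rho 17] → take delta-kappa (6); add kappa.
Step 6: frontier [delta-iota 15, iota-kappa 12, iota-rho 14, eta-rho 17] → take iota-kappa (12); add iota.
Step 7: frontier [eta-iota 3, eta-rho 17] → take eta-iota (3); add eta.
Vertex order: mu, alpha, rho, theta, delta, kappa, iota, eta. The 3rd vertex is rho.

rho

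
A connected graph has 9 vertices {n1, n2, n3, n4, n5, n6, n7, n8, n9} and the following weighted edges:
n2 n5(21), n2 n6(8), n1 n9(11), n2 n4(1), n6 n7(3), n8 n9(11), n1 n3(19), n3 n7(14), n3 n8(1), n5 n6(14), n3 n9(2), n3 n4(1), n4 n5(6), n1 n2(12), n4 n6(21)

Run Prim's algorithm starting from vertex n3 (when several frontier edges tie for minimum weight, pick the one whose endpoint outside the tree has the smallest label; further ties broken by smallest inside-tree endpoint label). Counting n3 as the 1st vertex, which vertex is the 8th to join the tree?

n7

Prim, starting at n3.
Step 1: cheapest edge leaving the tree is n3 n4 (1); add n4.
Step 2: cheapest edge leaving the tree is n2 n4 (1); add n2.
Step 3: cheapest edge leaving the tree is n3 n8 (1); add n8.
Step 4: cheapest edge leaving the tree is n3 n9 (2); add n9.
Step 5: cheapest edge leaving the tree is n4 n5 (6); add n5.
Step 6: cheapest edge leaving the tree is n2 n6 (8); add n6.
Step 7: cheapest edge leaving the tree is n6 n7 (3); add n7.
Step 8: cheapest edge leaving the tree is n1 n9 (11); add n1.
Vertex order: n3, n4, n2, n8, n9, n5, n6, n7, n1. The 8th vertex is n7.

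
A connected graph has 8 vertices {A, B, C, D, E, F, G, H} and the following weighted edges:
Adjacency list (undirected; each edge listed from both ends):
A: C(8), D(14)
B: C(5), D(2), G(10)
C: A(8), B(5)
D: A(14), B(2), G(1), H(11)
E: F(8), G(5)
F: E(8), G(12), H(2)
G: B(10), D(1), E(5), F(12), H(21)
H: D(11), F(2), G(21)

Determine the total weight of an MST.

31

Sort edges by weight, then run Kruskal:
D G (1): add — endpoints in different components.
B D (2): add — endpoints in different components.
F H (2): add — endpoints in different components.
B C (5): add — endpoints in different components.
E G (5): add — endpoints in different components.
A C (8): add — endpoints in different components.
E F (8): add — endpoints in different components.
MST edges: D G, B D, F H, B C, E G, A C, E F; total weight 1+2+2+5+5+8+8 = 31.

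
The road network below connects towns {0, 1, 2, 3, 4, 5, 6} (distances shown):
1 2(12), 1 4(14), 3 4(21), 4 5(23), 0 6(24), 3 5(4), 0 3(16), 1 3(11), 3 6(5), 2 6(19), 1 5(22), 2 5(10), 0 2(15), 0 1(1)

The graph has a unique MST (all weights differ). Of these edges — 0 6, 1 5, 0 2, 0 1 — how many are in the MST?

Sort edges by weight, then run Kruskal:
0 1 (1): add. Components now {0,1} {2} {3} {4} {5} {6}
3 5 (4): add. Components now {0,1} {2} {3,5} {4} {6}
3 6 (5): add. Components now {0,1} {2} {3,5,6} {4}
2 5 (10): add. Components now {0,1} {2,3,5,6} {4}
1 3 (11): add. Components now {0,1,2,3,5,6} {4}
1 2 (12): skip — 1 and 2 already connected.
1 4 (14): add. Components now {0,1,2,3,4,5,6}
MST edge set: {0 1, 3 5, 3 6, 2 5, 1 3, 1 4}.
Of the listed edges, {0 1} are in the MST → 1.

1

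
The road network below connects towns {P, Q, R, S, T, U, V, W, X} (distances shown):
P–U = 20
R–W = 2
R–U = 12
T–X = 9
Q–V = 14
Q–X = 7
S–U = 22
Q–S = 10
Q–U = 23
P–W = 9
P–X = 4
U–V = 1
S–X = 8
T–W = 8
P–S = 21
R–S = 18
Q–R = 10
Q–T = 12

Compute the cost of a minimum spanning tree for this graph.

Prim, starting at X.
Step 1: cheapest edge leaving the tree is P–X (4); add P.
Step 2: cheapest edge leaving the tree is Q–X (7); add Q.
Step 3: cheapest edge leaving the tree is S–X (8); add S.
Step 4: cheapest edge leaving the tree is T–X (9); add T.
Step 5: cheapest edge leaving the tree is T–W (8); add W.
Step 6: cheapest edge leaving the tree is R–W (2); add R.
Step 7: cheapest edge leaving the tree is R–U (12); add U.
Step 8: cheapest edge leaving the tree is U–V (1); add V.
MST edges: P–X, Q–X, S–X, T–X, T–W, R–W, R–U, U–V; total weight 4+7+8+9+8+2+12+1 = 51.

51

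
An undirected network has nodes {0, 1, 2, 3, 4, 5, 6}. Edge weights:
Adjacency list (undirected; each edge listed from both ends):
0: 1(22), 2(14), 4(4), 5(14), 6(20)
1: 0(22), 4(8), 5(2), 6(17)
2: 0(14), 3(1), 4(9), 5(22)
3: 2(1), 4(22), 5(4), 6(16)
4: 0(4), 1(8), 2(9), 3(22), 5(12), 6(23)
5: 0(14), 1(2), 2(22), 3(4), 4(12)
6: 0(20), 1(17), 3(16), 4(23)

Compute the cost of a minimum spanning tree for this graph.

35

Prim's algorithm from 0:
Step 1: cheapest edge leaving the tree is 0–4 (4); add 4.
Step 2: cheapest edge leaving the tree is 1–4 (8); add 1.
Step 3: cheapest edge leaving the tree is 1–5 (2); add 5.
Step 4: cheapest edge leaving the tree is 3–5 (4); add 3.
Step 5: cheapest edge leaving the tree is 2–3 (1); add 2.
Step 6: cheapest edge leaving the tree is 3–6 (16); add 6.
MST edges: 0–4, 1–4, 1–5, 3–5, 2–3, 3–6; total weight 4+8+2+4+1+16 = 35.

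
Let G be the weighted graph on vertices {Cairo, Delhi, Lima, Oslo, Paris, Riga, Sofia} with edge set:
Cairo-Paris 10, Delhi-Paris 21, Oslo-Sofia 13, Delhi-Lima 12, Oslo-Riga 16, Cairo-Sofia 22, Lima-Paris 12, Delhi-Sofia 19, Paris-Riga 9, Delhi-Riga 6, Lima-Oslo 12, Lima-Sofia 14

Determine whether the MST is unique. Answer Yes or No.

Kruskal's algorithm — process edges by increasing weight (ties by edge label):
Delhi-Riga (6): add — endpoints in different components.
Paris-Riga (9): add — endpoints in different components.
Cairo-Paris (10): add — endpoints in different components.
Delhi-Lima (12): add — endpoints in different components.
Lima-Oslo (12): add — endpoints in different components.
Lima-Paris (12): skip — Lima and Paris already connected.
Oslo-Sofia (13): add — endpoints in different components.
Non-tree edge Lima-Paris has weight 12, equal to the heaviest edge on its tree cycle — swapping gives another MST of the same weight. Not unique.

No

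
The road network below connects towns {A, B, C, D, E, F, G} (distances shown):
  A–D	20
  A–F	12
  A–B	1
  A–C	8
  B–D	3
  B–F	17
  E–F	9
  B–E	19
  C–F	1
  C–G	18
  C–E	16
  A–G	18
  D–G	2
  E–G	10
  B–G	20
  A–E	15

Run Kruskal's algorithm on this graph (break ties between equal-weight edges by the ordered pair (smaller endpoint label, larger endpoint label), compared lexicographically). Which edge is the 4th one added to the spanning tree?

B-D

Kruskal's algorithm — process edges by increasing weight (ties by edge label):
A–B (1): add. Components now {A,B} {C} {D} {E} {F} {G}
C–F (1): add. Components now {A,B} {C,F} {D} {E} {G}
D–G (2): add. Components now {A,B} {C,F} {D,G} {E}
B–D (3): add. Components now {A,B,D,G} {C,F} {E}
A–C (8): add. Components now {A,B,C,D,F,G} {E}
E–F (9): add. Components now {A,B,C,D,E,F,G}
The 4th edge added is B–D.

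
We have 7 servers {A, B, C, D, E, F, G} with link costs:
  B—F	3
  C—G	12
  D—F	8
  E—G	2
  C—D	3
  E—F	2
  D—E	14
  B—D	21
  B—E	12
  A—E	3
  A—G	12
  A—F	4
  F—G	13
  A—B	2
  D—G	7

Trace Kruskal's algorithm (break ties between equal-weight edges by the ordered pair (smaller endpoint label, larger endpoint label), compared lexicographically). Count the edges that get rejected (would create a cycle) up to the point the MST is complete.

Kruskal's algorithm — process edges by increasing weight (ties by edge label):
A—B (2): add — endpoints in different components.
E—F (2): add — endpoints in different components.
E—G (2): add — endpoints in different components.
A—E (3): add — endpoints in different components.
B—F (3): skip — B and F already connected.
C—D (3): add — endpoints in different components.
A—F (4): skip — A and F already connected.
D—G (7): add — endpoints in different components.
Edges rejected before the tree was complete: 2.

2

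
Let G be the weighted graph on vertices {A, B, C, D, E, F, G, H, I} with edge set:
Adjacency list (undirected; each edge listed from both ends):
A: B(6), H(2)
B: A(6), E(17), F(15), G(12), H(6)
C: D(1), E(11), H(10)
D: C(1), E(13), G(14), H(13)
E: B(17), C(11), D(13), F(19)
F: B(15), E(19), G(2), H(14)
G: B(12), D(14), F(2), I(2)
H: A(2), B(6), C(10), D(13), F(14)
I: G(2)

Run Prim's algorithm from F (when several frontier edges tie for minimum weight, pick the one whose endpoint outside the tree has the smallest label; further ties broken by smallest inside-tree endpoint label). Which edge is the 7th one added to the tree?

C-D

Prim's algorithm from F:
Step 1: cheapest edge leaving the tree is F-G (2); add G.
Step 2: cheapest edge leaving the tree is G-I (2); add I.
Step 3: cheapest edge leaving the tree is B-G (12); add B.
Step 4: cheapest edge leaving the tree is A-B (6); add A.
Step 5: cheapest edge leaving the tree is A-H (2); add H.
Step 6: cheapest edge leaving the tree is C-H (10); add C.
Step 7: cheapest edge leaving the tree is C-D (1); add D.
Step 8: cheapest edge leaving the tree is C-E (11); add E.
The 7th edge added is C-D.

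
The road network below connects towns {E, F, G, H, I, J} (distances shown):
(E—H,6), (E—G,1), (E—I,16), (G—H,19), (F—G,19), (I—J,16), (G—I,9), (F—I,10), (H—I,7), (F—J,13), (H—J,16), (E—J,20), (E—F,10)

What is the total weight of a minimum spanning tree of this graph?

Prim, starting at J.
Step 1: frontier [F—J 13, H—J 16, I—J 16, E—J 20] → take F—J (13); add F.
Step 2: frontier [E—F 10, F—I 10, F—G 19, H—J 16, I—J 16, E—J 20] → take E—F (10); add E.
Step 3: frontier [E—G 1, E—H 6, E—I 16, F—I 10, F—G 19, H—J 16, I—J 16] → take E—G (1); add G.
Step 4: frontier [E—H 6, E—I 16, F—I 10, G—I 9, G—H 19, H—J 16, I—J 16] → take E—H (6); add H.
Step 5: frontier [E—I 16, F—I 10, G—I 9, H—I 7, I—J 16] → take H—I (7); add I.
MST edges: F—J, E—F, E—G, E—H, H—I; total weight 13+10+1+6+7 = 37.

37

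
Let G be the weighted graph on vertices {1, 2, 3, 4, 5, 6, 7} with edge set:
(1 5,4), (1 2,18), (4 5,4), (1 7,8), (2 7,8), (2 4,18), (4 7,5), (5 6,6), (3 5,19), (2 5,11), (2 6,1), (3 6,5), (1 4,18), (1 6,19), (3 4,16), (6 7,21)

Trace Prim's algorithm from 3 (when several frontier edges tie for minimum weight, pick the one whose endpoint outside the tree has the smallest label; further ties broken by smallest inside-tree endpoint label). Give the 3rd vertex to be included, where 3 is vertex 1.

Grow the tree from 3 using Prim:
Step 1: cheapest edge leaving the tree is 3 6 (5); add 6.
Step 2: cheapest edge leaving the tree is 2 6 (1); add 2.
Step 3: cheapest edge leaving the tree is 5 6 (6); add 5.
Step 4: cheapest edge leaving the tree is 1 5 (4); add 1.
Step 5: cheapest edge leaving the tree is 4 5 (4); add 4.
Step 6: cheapest edge leaving the tree is 4 7 (5); add 7.
Vertex order: 3, 6, 2, 5, 1, 4, 7. The 3rd vertex is 2.

2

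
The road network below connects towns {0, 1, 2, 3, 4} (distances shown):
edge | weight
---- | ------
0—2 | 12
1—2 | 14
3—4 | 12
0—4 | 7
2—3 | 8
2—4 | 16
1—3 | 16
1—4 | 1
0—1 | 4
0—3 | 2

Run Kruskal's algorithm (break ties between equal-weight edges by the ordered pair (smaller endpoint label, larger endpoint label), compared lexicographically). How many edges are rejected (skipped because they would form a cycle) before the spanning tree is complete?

Kruskal's algorithm — process edges by increasing weight (ties by edge label):
1—4 (1): add — endpoints in different components.
0—3 (2): add — endpoints in different components.
0—1 (4): add — endpoints in different components.
0—4 (7): skip — 0 and 4 already connected.
2—3 (8): add — endpoints in different components.
Edges rejected before the tree was complete: 1.

1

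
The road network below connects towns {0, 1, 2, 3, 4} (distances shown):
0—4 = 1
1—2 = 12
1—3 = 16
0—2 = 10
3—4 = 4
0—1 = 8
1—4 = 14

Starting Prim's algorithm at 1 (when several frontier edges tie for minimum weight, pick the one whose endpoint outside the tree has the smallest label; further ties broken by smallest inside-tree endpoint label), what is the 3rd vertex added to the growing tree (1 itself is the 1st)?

Prim, starting at 1.
Step 1: frontier [0—1 8, 1—2 12, 1—4 14, 1—3 16] → take 0—1 (8); add 0.
Step 2: frontier [0—4 1, 0—2 10, 1—2 12, 1—4 14, 1—3 16] → take 0—4 (1); add 4.
Step 3: frontier [0—2 10, 1—2 12, 1—3 16, 3—4 4] → take 3—4 (4); add 3.
Step 4: frontier [0—2 10, 1—2 12] → take 0—2 (10); add 2.
Vertex order: 1, 0, 4, 3, 2. The 3rd vertex is 4.

4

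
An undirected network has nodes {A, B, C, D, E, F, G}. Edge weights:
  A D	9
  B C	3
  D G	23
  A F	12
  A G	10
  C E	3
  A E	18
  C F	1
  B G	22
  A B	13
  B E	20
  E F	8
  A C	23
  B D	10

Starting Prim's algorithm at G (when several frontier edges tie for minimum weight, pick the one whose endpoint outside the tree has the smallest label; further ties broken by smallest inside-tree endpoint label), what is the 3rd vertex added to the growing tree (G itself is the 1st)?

Grow the tree from G using Prim:
Step 1: cheapest edge leaving the tree is A G (10); add A.
Step 2: cheapest edge leaving the tree is A D (9); add D.
Step 3: cheapest edge leaving the tree is B D (10); add B.
Step 4: cheapest edge leaving the tree is B C (3); add C.
Step 5: cheapest edge leaving the tree is C F (1); add F.
Step 6: cheapest edge leaving the tree is C E (3); add E.
Vertex order: G, A, D, B, C, F, E. The 3rd vertex is D.

D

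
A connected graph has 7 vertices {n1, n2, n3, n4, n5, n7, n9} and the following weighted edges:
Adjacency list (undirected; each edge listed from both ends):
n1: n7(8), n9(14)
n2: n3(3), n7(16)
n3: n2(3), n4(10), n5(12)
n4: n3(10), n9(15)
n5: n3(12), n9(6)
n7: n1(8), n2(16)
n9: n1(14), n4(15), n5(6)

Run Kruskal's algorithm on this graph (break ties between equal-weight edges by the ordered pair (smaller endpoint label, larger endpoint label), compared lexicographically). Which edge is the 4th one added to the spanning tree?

Kruskal: consider edges lightest-first.
n2 n3 (3): add. Components now {n9} {n5} {n2,n3} {n7} {n1} {n4}
n5 n9 (6): add. Components now {n5,n9} {n2,n3} {n7} {n1} {n4}
n1 n7 (8): add. Components now {n5,n9} {n2,n3} {n1,n7} {n4}
n3 n4 (10): add. Components now {n5,n9} {n2,n3,n4} {n1,n7}
n3 n5 (12): add. Components now {n2,n3,n4,n5,n9} {n1,n7}
n1 n9 (14): add. Components now {n1,n2,n3,n4,n5,n7,n9}
The 4th edge added is n3 n4.

n3-n4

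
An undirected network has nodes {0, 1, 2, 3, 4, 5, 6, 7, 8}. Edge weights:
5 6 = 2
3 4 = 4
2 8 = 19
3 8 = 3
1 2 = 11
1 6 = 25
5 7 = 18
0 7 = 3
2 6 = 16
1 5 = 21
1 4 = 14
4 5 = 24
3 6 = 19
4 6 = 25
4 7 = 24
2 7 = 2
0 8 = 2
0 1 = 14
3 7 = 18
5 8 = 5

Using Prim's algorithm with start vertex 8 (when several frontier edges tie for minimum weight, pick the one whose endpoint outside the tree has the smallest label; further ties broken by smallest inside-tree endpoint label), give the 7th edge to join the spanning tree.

5-6

Prim, starting at 8.
Step 1: cheapest edge leaving the tree is 0 8 (2); add 0.
Step 2: cheapest edge leaving the tree is 3 8 (3); add 3.
Step 3: cheapest edge leaving the tree is 0 7 (3); add 7.
Step 4: cheapest edge leaving the tree is 2 7 (2); add 2.
Step 5: cheapest edge leaving the tree is 3 4 (4); add 4.
Step 6: cheapest edge leaving the tree is 5 8 (5); add 5.
Step 7: cheapest edge leaving the tree is 5 6 (2); add 6.
Step 8: cheapest edge leaving the tree is 1 2 (11); add 1.
The 7th edge added is 5 6.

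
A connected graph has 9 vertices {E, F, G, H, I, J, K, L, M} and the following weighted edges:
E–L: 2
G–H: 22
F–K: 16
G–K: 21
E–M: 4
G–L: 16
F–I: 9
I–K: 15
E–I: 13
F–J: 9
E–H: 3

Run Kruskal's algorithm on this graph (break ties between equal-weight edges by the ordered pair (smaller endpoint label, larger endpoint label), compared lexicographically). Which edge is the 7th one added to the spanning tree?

Kruskal: consider edges lightest-first.
E–L (2): add — endpoints in different components.
E–H (3): add — endpoints in different components.
E–M (4): add — endpoints in different components.
F–I (9): add — endpoints in different components.
F–J (9): add — endpoints in different components.
E–I (13): add — endpoints in different components.
I–K (15): add — endpoints in different components.
F–K (16): skip — F and K already connected.
G–L (16): add — endpoints in different components.
The 7th edge added is I–K.

I-K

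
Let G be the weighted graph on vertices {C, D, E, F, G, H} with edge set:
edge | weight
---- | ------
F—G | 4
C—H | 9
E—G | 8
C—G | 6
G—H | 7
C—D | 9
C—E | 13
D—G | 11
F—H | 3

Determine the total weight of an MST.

30

Kruskal: consider edges lightest-first.
F—H (3): add. Components now {C} {D} {E} {F,H} {G}
F—G (4): add. Components now {C} {D} {E} {F,G,H}
C—G (6): add. Components now {C,F,G,H} {D} {E}
G—H (7): skip — G and H already connected.
E—G (8): add. Components now {C,E,F,G,H} {D}
C—D (9): add. Components now {C,D,E,F,G,H}
MST edges: F—H, F—G, C—G, E—G, C—D; total weight 3+4+6+8+9 = 30.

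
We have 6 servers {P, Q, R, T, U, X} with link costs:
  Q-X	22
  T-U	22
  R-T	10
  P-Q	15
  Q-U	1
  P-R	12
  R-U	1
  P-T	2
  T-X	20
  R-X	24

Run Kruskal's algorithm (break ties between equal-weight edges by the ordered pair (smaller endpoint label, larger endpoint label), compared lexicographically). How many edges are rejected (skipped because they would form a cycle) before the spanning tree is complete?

Kruskal: consider edges lightest-first.
Q-U (1): add — endpoints in different components.
R-U (1): add — endpoints in different components.
P-T (2): add — endpoints in different components.
R-T (10): add — endpoints in different components.
P-R (12): skip — P and R already connected.
P-Q (15): skip — P and Q already connected.
T-X (20): add — endpoints in different components.
Edges rejected before the tree was complete: 2.

2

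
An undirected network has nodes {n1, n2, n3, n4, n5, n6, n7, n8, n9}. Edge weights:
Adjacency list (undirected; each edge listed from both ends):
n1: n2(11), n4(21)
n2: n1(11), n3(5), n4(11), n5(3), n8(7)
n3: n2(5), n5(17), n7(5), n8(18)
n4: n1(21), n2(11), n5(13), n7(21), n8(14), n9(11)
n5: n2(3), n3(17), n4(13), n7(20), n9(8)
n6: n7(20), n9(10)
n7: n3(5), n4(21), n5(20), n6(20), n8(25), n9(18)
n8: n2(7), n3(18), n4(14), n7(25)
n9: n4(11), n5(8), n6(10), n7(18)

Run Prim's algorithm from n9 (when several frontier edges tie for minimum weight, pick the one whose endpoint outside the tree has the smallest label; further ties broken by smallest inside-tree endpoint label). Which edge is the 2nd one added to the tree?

Prim, starting at n9.
Step 1: cheapest edge leaving the tree is n5 n9 (8); add n5.
Step 2: cheapest edge leaving the tree is n2 n5 (3); add n2.
Step 3: cheapest edge leaving the tree is n2 n3 (5); add n3.
Step 4: cheapest edge leaving the tree is n3 n7 (5); add n7.
Step 5: cheapest edge leaving the tree is n2 n8 (7); add n8.
Step 6: cheapest edge leaving the tree is n6 n9 (10); add n6.
Step 7: cheapest edge leaving the tree is n1 n2 (11); add n1.
Step 8: cheapest edge leaving the tree is n2 n4 (11); add n4.
The 2nd edge added is n2 n5.

n2-n5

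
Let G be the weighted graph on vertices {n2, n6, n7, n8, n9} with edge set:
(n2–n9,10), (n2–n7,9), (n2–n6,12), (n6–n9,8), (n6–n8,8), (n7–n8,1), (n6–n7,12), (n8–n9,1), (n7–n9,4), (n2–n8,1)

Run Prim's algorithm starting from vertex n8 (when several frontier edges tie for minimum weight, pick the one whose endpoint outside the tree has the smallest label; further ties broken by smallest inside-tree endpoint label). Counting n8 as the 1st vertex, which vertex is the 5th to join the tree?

Prim, starting at n8.
Step 1: frontier [n2–n8 1, n7–n8 1, n8–n9 1, n6–n8 8] → take n2–n8 (1); add n2.
Step 2: frontier [n2–n7 9, n2–n9 10, n2–n6 12, n7–n8 1, n8–n9 1, n6–n8 8] → take n7–n8 (1); add n7.
Step 3: frontier [n2–n9 10, n2–n6 12, n7–n9 4, n6–n7 12, n8–n9 1, n6–n8 8] → take n8–n9 (1); add n9.
Step 4: frontier [n2–n6 12, n6–n7 12, n6–n8 8, n6–n9 8] → take n6–n8 (8); add n6.
Vertex order: n8, n2, n7, n9, n6. The 5th vertex is n6.

n6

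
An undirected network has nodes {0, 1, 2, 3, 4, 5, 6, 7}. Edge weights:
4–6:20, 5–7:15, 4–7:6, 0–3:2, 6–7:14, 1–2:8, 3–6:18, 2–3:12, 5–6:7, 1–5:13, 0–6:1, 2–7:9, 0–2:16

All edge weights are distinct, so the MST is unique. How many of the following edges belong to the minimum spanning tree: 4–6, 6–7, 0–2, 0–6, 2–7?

Kruskal: consider edges lightest-first.
0–6 (1): add — endpoints in different components.
0–3 (2): add — endpoints in different components.
4–7 (6): add — endpoints in different components.
5–6 (7): add — endpoints in different components.
1–2 (8): add — endpoints in different components.
2–7 (9): add — endpoints in different components.
2–3 (12): add — endpoints in different components.
MST edge set: {0–6, 0–3, 4–7, 5–6, 1–2, 2–7, 2–3}.
Of the listed edges, {0–6, 2–7} are in the MST → 2.

2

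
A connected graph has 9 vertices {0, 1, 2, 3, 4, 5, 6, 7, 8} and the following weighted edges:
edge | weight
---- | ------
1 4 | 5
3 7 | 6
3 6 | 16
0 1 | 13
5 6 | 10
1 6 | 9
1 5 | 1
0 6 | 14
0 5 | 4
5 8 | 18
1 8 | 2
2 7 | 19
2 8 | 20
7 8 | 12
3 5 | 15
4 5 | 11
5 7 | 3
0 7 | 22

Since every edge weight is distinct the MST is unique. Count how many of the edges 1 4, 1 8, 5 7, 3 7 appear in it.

Kruskal's algorithm — process edges by increasing weight (ties by edge label):
1 5 (1): add — endpoints in different components.
1 8 (2): add — endpoints in different components.
5 7 (3): add — endpoints in different components.
0 5 (4): add — endpoints in different components.
1 4 (5): add — endpoints in different components.
3 7 (6): add — endpoints in different components.
1 6 (9): add — endpoints in different components.
5 6 (10): skip — 5 and 6 already connected.
4 5 (11): skip — 4 and 5 already connected.
7 8 (12): skip — 7 and 8 already connected.
0 1 (13): skip — 0 and 1 already connected.
0 6 (14): skip — 0 and 6 already connected.
3 5 (15): skip — 3 and 5 already connected.
3 6 (16): skip — 3 and 6 already connected.
5 8 (18): skip — 5 and 8 already connected.
2 7 (19): add — endpoints in different components.
MST edge set: {1 5, 1 8, 5 7, 0 5, 1 4, 3 7, 1 6, 2 7}.
Of the listed edges, {1 4, 1 8, 5 7, 3 7} are in the MST → 4.

4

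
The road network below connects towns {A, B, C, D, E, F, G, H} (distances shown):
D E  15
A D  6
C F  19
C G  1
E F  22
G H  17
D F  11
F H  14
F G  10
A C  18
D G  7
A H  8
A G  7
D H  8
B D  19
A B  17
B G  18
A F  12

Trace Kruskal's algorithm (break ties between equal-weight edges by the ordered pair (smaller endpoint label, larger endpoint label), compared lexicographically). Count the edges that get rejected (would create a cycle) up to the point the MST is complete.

5

Kruskal: consider edges lightest-first.
C G (1): add — endpoints in different components.
A D (6): add — endpoints in different components.
A G (7): add — endpoints in different components.
D G (7): skip — D and G already connected.
A H (8): add — endpoints in different components.
D H (8): skip — D and H already connected.
F G (10): add — endpoints in different components.
D F (11): skip — D and F already connected.
A F (12): skip — A and F already connected.
F H (14): skip — F and H already connected.
D E (15): add — endpoints in different components.
A B (17): add — endpoints in different components.
Edges rejected before the tree was complete: 5.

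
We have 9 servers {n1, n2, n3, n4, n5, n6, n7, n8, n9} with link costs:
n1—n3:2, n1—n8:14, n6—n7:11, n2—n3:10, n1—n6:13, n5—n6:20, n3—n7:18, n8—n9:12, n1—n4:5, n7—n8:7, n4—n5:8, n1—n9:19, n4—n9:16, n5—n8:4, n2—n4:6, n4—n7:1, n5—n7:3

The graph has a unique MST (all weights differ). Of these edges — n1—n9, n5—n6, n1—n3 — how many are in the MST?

Kruskal's algorithm — process edges by increasing weight (ties by edge label):
n4—n7 (1): add — endpoints in different components.
n1—n3 (2): add — endpoints in different components.
n5—n7 (3): add — endpoints in different components.
n5—n8 (4): add — endpoints in different components.
n1—n4 (5): add — endpoints in different components.
n2—n4 (6): add — endpoints in different components.
n7—n8 (7): skip — n7 and n8 already connected.
n4—n5 (8): skip — n4 and n5 already connected.
n2—n3 (10): skip — n2 and n3 already connected.
n6—n7 (11): add — endpoints in different components.
n8—n9 (12): add — endpoints in different components.
MST edge set: {n4—n7, n1—n3, n5—n7, n5—n8, n1—n4, n2—n4, n6—n7, n8—n9}.
Of the listed edges, {n1—n3} are in the MST → 1.

1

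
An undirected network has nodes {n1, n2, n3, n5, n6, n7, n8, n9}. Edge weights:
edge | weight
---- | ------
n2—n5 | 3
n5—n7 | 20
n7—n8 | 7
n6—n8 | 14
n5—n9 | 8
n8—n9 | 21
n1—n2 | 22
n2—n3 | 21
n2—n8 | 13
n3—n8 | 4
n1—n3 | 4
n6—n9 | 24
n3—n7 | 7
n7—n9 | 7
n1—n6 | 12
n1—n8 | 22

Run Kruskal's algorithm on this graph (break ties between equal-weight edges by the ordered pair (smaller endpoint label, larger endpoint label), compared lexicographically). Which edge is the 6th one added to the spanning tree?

Sort edges by weight, then run Kruskal:
n2—n5 (3): add — endpoints in different components.
n1—n3 (4): add — endpoints in different components.
n3—n8 (4): add — endpoints in different components.
n3—n7 (7): add — endpoints in different components.
n7—n8 (7): skip — n7 and n8 already connected.
n7—n9 (7): add — endpoints in different components.
n5—n9 (8): add — endpoints in different components.
n1—n6 (12): add — endpoints in different components.
The 6th edge added is n5—n9.

n5-n9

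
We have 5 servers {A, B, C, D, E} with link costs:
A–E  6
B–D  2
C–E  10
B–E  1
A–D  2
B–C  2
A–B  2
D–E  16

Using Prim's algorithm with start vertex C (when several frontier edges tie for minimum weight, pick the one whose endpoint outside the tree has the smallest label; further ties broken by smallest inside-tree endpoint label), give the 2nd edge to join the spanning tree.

Prim's algorithm from C:
Step 1: cheapest edge leaving the tree is B–C (2); add B.
Step 2: cheapest edge leaving the tree is B–E (1); add E.
Step 3: cheapest edge leaving the tree is A–B (2); add A.
Step 4: cheapest edge leaving the tree is A–D (2); add D.
The 2nd edge added is B–E.

B-E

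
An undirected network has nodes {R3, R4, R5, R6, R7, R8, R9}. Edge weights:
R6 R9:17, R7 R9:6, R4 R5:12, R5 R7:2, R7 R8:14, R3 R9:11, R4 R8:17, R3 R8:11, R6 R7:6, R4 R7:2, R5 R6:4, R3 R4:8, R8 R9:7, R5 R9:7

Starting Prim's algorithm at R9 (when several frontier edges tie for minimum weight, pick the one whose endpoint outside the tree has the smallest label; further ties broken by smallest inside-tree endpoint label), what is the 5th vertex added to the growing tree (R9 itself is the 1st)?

R6

Prim's algorithm from R9:
Step 1: frontier [R7 R9 6, R5 R9 7, R8 R9 7, R3 R9 11, R6 R9 17] → take R7 R9 (6); add R7.
Step 2: frontier [R4 R7 2, R5 R7 2, R6 R7 6, R7 R8 14, R5 R9 7, R8 R9 7, R3 R9 11, R6 R9 17] → take R4 R7 (2); add R4.
Step 3: frontier [R3 R4 8, R4 R5 12, R4 R8 17, R5 R7 2, R6 R7 6, R7 R8 14, R5 R9 7, R8 R9 7, R3 R9 11, R6 R9 17] → take R5 R7 (2); add R5.
Step 4: frontier [R3 R4 8, R4 R8 17, R5 R6 4, R6 R7 6, R7 R8 14, R8 R9 7, R3 R9 11, R6 R9 17] → take R5 R6 (4); add R6.
Step 5: frontier [R3 R4 8, R4 R8 17, R7 R8 14, R8 R9 7, R3 R9 11] → take R8 R9 (7); add R8.
Step 6: frontier [R3 R4 8, R3 R8 11, R3 R9 11] → take R3 R4 (8); add R3.
Vertex order: R9, R7, R4, R5, R6, R8, R3. The 5th vertex is R6.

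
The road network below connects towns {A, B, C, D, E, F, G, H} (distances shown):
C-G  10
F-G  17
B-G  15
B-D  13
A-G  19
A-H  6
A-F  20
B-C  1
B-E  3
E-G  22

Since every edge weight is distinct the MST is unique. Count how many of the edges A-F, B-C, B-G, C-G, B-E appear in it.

Kruskal's algorithm — process edges by increasing weight (ties by edge label):
B-C (1): add — endpoints in different components.
B-E (3): add — endpoints in different components.
A-H (6): add — endpoints in different components.
C-G (10): add — endpoints in different components.
B-D (13): add — endpoints in different components.
B-G (15): skip — B and G already connected.
F-G (17): add — endpoints in different components.
A-G (19): add — endpoints in different components.
MST edge set: {B-C, B-E, A-H, C-G, B-D, F-G, A-G}.
Of the listed edges, {B-C, C-G, B-E} are in the MST → 3.

3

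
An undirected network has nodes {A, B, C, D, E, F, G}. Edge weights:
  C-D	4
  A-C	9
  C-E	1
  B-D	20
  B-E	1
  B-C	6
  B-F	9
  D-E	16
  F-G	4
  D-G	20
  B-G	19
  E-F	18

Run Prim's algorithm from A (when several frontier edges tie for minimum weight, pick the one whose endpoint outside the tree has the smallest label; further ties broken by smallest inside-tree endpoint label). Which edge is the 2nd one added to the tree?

C-E

Prim's algorithm from A:
Step 1: cheapest edge leaving the tree is A-C (9); add C.
Step 2: cheapest edge leaving the tree is C-E (1); add E.
Step 3: cheapest edge leaving the tree is B-E (1); add B.
Step 4: cheapest edge leaving the tree is C-D (4); add D.
Step 5: cheapest edge leaving the tree is B-F (9); add F.
Step 6: cheapest edge leaving the tree is F-G (4); add G.
The 2nd edge added is C-E.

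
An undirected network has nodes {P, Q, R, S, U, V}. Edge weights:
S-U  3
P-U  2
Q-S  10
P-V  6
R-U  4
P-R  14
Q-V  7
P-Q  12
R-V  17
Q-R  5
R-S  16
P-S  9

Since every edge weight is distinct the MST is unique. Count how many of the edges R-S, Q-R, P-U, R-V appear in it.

Kruskal: consider edges lightest-first.
P-U (2): add. Components now {P,U} {R} {Q} {S} {V}
S-U (3): add. Components now {P,S,U} {R} {Q} {V}
R-U (4): add. Components now {P,R,S,U} {Q} {V}
Q-R (5): add. Components now {P,Q,R,S,U} {V}
P-V (6): add. Components now {P,Q,R,S,U,V}
MST edge set: {P-U, S-U, R-U, Q-R, P-V}.
Of the listed edges, {Q-R, P-U} are in the MST → 2.

2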